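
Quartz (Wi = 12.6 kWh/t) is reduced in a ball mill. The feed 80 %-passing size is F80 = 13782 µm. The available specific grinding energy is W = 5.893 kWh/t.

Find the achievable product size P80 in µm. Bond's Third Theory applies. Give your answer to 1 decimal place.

W = 10 Wi / √P80 − 10 Wi / √F80
⇒ 1/√P80 = W/(10·Wi) + 1/√F80
  = 5.8930/(10·12.6) + 1/√13782 = 0.046770 + 0.008518 = 0.055288
P80 = (1/0.055288)² = 18.0871² = 327.14 µm

P80 = 327.1 µm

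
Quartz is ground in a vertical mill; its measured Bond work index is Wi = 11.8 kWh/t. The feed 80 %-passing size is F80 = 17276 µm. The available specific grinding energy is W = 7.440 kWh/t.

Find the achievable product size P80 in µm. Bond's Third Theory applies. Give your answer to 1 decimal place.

W = 10 Wi (1/√P80 − 1/√F80)  [Bond]
P80^(−½) = W/(10 Wi) + F80^(−½)
  = 7.4400/(10·11.8) + 1/√17276 = 0.063051 + 0.007608 = 0.070659
P80 = (1/0.070659)² = 14.1525² = 200.29 µm

P80 = 200.3 µm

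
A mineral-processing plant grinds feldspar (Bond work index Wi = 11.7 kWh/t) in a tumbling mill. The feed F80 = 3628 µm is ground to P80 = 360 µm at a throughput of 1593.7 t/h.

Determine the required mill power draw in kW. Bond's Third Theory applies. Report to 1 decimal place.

P = 6731.8 kW

W = 10·Wi·[P80^(−½) − F80^(−½)]
W = 10·11.7·(1/√360 − 1/√3628) = 10·11.7·(0.036102) = 4.2240 kWh/t
P_mill = W·ṁ = 4.2240·1593.7 = 6731.8 kW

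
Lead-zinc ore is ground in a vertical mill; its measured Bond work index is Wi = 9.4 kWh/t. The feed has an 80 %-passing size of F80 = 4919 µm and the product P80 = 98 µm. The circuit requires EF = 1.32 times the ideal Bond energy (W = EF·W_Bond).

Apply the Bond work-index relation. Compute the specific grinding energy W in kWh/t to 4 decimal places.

Bond: W = 10·Wi·(1/√P80 − 1/√F80)
1/√98 = 0.101015;  1/√4919 = 0.014258
W = 10·9.4·(0.101015 − 0.014258) = 8.1552 kWh/t
Apply correction: 8.1552 × 1.32 = 10.7648 kWh/t

W = 10.7648 kWh/t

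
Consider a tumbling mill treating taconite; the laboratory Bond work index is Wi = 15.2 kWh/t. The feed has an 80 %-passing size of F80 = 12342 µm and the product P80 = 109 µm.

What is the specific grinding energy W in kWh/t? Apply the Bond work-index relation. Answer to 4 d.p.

Bond: W = 10·Wi·(1/√P80 − 1/√F80)
1/√109 = 0.095783;  1/√12342 = 0.009001
W = 10·15.2·(0.095783 − 0.009001) = 13.1908 kWh/t

W = 13.1908 kWh/t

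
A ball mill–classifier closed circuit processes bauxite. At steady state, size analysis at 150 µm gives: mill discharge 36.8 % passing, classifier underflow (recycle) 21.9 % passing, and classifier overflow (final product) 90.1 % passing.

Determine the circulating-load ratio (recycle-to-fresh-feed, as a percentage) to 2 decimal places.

CL = 357.72 %

Mass balance on the −150 µm fraction:
(1+r)d = ru + o → r = (o−d)/(d−u)
r = (90.1 − 36.8)/(36.8 − 21.9) = 53.3/14.9 = 3.5772
CL = 100·r = 357.72 %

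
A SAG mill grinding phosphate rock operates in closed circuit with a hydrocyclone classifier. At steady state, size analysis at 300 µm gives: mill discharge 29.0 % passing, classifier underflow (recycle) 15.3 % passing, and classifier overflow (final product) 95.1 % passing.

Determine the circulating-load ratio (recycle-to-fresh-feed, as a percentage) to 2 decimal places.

Two-product formula at 300 µm:
r = (o − d)/(d − u)
r = (95.1 − 29.0)/(29.0 − 15.3) = 66.1/13.7 = 4.8248
CL = 100·r = 482.48 %

CL = 482.48 %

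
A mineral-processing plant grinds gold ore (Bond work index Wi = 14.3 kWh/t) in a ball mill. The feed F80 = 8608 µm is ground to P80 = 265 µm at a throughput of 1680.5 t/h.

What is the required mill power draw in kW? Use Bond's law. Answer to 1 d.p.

P = 12172.1 kW

W = 10 Wi (P80^-0.5 − F80^-0.5)
W = 10·14.3·(1/√265 − 1/√8608) = 10·14.3·(0.050651) = 7.2431 kWh/t
Mill draw = 7.2431 × 1680.5 = 12172.1 kW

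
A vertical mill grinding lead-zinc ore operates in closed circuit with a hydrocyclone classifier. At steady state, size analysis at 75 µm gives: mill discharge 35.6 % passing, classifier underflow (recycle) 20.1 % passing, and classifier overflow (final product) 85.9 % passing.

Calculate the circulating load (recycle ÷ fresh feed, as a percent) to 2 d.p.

CL = 324.52 %

Two-product formula at 75 µm:
(1+r)·d = r·u + o ⇒ r = (o−d)/(d−u)
r = (85.9 − 35.6)/(35.6 − 20.1) = 50.3/15.5 = 3.2452
CL = 100·r = 324.52 %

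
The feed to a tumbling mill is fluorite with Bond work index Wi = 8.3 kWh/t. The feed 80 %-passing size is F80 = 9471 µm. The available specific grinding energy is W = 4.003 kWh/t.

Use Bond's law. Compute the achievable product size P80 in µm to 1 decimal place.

P80 = 292.2 µm

W = 10 Wi (P80^-0.5 − F80^-0.5)
⇒ 1/√P80 = W/(10 Wi) + 1/√F80
  = 4.0030/(10·8.3) + 1/√9471 = 0.048229 + 0.010275 = 0.058504
P80 = (1/0.058504)² = 17.0927² = 292.16 µm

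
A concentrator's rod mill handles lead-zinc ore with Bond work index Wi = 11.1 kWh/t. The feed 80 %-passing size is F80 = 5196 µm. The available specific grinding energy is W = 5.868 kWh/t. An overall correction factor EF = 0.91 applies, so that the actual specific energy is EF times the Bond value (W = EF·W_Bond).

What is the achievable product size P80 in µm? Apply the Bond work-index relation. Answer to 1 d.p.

P80 = 193.1 µm

W = 10·Wi·(P80^(-½) − F80^(-½))
W_Bond = W / EF = 5.868 / 0.91 = 6.4484 kWh/t
⇒ 1/√P80 = W_Bond/(10 Wi) + 1/√F80
  = 6.4484/(10·11.1) + 1/√5196 = 0.058093 + 0.013873 = 0.071966
P80 = (1/0.071966)² = 13.8954² = 193.08 µm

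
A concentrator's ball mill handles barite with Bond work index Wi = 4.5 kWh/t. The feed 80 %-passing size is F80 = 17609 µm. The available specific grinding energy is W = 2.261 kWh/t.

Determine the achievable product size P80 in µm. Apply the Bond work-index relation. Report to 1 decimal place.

P80 = 299.5 µm

W = 10 Wi (1/√P80 − 1/√F80)  [Bond]
⇒ 1/√P80 = W/(10·Wi) + 1/√F80
  = 2.2610/(10·4.5) + 1/√17609 = 0.050244 + 0.007536 = 0.057780
P80 = (1/0.057780)² = 17.3069² = 299.53 µm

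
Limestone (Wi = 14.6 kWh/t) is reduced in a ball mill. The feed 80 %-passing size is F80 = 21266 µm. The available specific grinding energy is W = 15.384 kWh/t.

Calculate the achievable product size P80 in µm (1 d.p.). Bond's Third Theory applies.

W = 10 Wi (P80^-0.5 − F80^-0.5)
⇒ 1/√P80 = W/(10 Wi) + 1/√F80
  = 15.3840/(10·14.6) + 1/√21266 = 0.105370 + 0.006857 = 0.112227
P80 = (1/0.112227)² = 8.9105² = 79.40 µm

P80 = 79.4 µm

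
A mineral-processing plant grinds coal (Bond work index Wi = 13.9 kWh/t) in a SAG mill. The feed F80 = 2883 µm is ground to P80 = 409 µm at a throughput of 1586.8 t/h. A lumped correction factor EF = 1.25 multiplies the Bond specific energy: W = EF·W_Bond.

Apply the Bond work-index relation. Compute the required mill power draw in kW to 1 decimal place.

W = 10 Wi (1/√P80 − 1/√F80)  [Bond]
W = 10·13.9·(1/√409 − 1/√2883) = 10·13.9·(0.030823) = 4.2843 kWh/t
Corrected W = EF·W_Bond = 1.25·4.2843 = 5.3554 kWh/t
P_mill = W·ṁ = 5.3554·1586.8 = 8498.0 kW

P = 8498.0 kW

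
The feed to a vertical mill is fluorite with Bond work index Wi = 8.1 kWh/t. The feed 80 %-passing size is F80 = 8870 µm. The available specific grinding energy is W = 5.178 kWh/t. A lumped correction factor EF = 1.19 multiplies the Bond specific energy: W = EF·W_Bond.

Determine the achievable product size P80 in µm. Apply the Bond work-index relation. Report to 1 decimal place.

P80 = 241.6 µm

W = 10 Wi (P80^-0.5 − F80^-0.5)
W_Bond = W / EF = 5.178 / 1.19 = 4.3513 kWh/t
P80^(−½) = W_Bond/(10 Wi) + F80^(−½)
  = 4.3513/(10·8.1) + 1/√8870 = 0.053719 + 0.010618 = 0.064337
P80 = (1/0.064337)² = 15.5431² = 241.59 µm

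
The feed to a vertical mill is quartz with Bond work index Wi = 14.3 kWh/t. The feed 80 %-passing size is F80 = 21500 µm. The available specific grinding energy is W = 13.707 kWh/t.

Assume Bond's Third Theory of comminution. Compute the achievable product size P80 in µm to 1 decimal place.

P80 = 94.9 µm

W = 10·Wi·(P80^(-½) − F80^(-½))
⇒ 1/√P80 = W/(10 Wi) + 1/√F80
  = 13.7070/(10·14.3) + 1/√21500 = 0.095853 + 0.006820 = 0.102673
P80 = (1/0.102673)² = 9.7397² = 94.86 µm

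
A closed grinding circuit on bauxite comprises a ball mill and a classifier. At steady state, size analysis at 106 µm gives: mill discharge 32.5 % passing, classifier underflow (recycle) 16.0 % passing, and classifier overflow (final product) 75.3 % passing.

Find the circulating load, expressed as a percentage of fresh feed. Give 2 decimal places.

CL = 259.39 %

Mass balance on the −106 µm fraction:
Fd + Rd = Ru + Fo ⇒ R/F = (o−d)/(d−u)
r = (75.3 − 32.5)/(32.5 − 16.0) = 42.8/16.5 = 2.5939
CL = 100·r = 259.39 %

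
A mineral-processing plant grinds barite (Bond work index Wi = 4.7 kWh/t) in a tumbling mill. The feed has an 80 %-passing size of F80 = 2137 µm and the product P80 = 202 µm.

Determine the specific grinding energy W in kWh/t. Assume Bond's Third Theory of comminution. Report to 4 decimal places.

W = 2.2902 kWh/t

W = 10 Wi (1/√P80 − 1/√F80)  [Bond]
1/√202 = 0.070360;  1/√2137 = 0.021632
W = 10·4.7·(0.070360 − 0.021632) = 2.2902 kWh/t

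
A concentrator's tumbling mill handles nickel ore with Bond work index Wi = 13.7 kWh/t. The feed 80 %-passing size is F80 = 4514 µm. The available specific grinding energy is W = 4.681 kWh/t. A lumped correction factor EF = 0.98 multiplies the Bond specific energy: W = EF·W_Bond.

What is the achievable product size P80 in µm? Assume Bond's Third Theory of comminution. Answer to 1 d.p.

P80 = 404.0 µm

W_Bond = 10·Wi·(1/√P₈₀ − 1/√F₈₀)
W_Bond = W / EF = 4.681 / 0.98 = 4.7765 kWh/t
⇒ 1/√P80 = W_Bond/(10·Wi) + 1/√F80
  = 4.7765/(10·13.7) + 1/√4514 = 0.034865 + 0.014884 = 0.049749
P80 = (1/0.049749)² = 20.1008² = 404.04 µm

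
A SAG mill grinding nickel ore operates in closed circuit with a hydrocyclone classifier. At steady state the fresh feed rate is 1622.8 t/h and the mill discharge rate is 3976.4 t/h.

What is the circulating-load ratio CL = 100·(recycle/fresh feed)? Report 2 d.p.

M = F + R at steady state, so:
R = M − F = 3976.4 − 1622.8 = 2353.6 t/h
CL = 100·R/F = 100·2353.6/1622.8 = 145.03 %

CL = 145.03 %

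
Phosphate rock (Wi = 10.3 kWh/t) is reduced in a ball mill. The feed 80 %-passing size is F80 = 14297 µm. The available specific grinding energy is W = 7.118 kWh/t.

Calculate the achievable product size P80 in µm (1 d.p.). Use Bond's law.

P80 = 166.6 µm

W_Bond = 10·Wi·(1/√P₈₀ − 1/√F₈₀)
P80^-0.5 = F80^-0.5 + W/(10 Wi)
  = 7.1180/(10·10.3) + 1/√14297 = 0.069107 + 0.008363 = 0.077470
P80 = (1/0.077470)² = 12.9082² = 166.62 µm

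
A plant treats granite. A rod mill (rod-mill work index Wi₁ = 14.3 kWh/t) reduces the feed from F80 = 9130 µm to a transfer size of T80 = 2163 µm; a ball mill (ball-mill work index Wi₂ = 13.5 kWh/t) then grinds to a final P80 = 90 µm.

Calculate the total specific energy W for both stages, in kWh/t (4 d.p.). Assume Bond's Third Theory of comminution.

W = 10 Wi (P80^-0.5 − F80^-0.5)
Stage 1 (9130→2163 µm, Wi₁=14.3): W₁ = 10·14.3·(0.021502 − 0.010466) = 1.5782 kWh/t
Stage 2 (2163→90 µm, Wi₂=13.5): W₂ = 10·13.5·(0.105409 − 0.021502) = 11.3275 kWh/t
W = W₁ + W₂ = 1.5782 + 11.3275 = 12.9057 kWh/t

W = 12.9057 kWh/t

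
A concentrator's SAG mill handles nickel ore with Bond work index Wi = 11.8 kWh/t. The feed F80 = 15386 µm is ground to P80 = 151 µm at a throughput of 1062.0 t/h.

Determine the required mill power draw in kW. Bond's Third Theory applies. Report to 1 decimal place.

W = 10 Wi (1/√P80 − 1/√F80)  [Bond]
W = 10·11.8·(1/√151 − 1/√15386) = 10·11.8·(0.073317) = 8.6514 kWh/t
Mill draw = 8.6514 × 1062.0 = 9187.8 kW

P = 9187.8 kW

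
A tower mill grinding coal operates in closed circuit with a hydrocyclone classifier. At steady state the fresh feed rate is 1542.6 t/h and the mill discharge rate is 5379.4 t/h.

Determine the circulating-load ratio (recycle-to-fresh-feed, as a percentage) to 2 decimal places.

CL = 248.72 %

Mill node: discharge = fresh + recycle.
R = M − F = 5379.4 − 1542.6 = 3836.8 t/h
CL = 100·R/F = 100·3836.8/1542.6 = 248.72 %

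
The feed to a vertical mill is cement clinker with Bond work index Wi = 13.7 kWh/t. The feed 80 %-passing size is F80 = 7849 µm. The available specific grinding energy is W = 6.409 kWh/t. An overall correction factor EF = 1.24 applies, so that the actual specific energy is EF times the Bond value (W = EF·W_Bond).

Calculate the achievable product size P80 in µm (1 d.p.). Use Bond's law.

Bond:  W = 10 Wi (1/√P − 1/√F)
W_Bond = W / EF = 6.409 / 1.24 = 5.1685 kWh/t
P80^-0.5 = F80^-0.5 + W_Bond/(10 Wi)
  = 5.1685/(10·13.7) + 1/√7849 = 0.037727 + 0.011287 = 0.049014
P80 = (1/0.049014)² = 20.4023² = 416.26 µm

P80 = 416.3 µm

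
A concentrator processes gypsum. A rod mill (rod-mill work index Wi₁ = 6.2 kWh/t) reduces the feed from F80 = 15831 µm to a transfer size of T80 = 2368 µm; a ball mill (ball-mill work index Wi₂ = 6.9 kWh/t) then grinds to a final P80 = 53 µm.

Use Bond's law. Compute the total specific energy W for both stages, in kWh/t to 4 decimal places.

Bond: W = 10·Wi·(1/√P80 − 1/√F80)
Stage 1 (15831→2368 µm, Wi₁=6.2): W₁ = 10·6.2·(0.020550 − 0.007948) = 0.7813 kWh/t
Stage 2 (2368→53 µm, Wi₂=6.9): W₂ = 10·6.9·(0.137361 − 0.020550) = 8.0599 kWh/t
W = W₁ + W₂ = 0.7813 + 8.0599 = 8.8413 kWh/t

W = 8.8413 kWh/t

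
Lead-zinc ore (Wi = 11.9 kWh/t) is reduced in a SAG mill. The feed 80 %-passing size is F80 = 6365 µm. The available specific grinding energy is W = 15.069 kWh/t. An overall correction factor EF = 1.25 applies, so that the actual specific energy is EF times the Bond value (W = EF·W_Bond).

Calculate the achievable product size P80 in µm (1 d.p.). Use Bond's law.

P80 = 77.2 µm

Bond: W = 10·Wi·(1/√P80 − 1/√F80)
W_Bond = W / EF = 15.069 / 1.25 = 12.0552 kWh/t
⇒ 1/√P80 = W_Bond/(10 Wi) + 1/√F80
  = 12.0552/(10·11.9) + 1/√6365 = 0.101304 + 0.012534 = 0.113839
P80 = (1/0.113839)² = 8.7844² = 77.17 µm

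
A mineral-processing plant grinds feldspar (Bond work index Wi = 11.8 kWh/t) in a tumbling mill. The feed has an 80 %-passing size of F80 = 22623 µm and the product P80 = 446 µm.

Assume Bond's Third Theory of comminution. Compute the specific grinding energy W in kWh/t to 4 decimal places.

Bond: W = 10·Wi·(1/√P80 − 1/√F80)
1/√446 = 0.047351;  1/√22623 = 0.006649
W = 10·11.8·(0.047351 − 0.006649) = 4.8029 kWh/t

W = 4.8029 kWh/t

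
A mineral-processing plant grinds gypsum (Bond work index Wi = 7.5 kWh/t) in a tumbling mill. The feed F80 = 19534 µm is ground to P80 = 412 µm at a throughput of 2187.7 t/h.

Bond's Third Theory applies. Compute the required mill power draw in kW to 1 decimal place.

Bond:  W = 10 Wi (1/√P − 1/√F)
W = 10·7.5·(1/√412 − 1/√19534) = 10·7.5·(0.042112) = 3.1584 kWh/t
Power = W × throughput = 3.1584 kWh/t × 2187.7 t/h = 6909.6 kW

P = 6909.6 kW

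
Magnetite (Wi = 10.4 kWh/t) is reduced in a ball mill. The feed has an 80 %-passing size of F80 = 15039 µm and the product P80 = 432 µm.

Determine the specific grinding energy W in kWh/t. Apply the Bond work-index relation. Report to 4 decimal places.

W = 4.1556 kWh/t

W = 10·Wi·[P80^(−½) − F80^(−½)]
1/√432 = 0.048113;  1/√15039 = 0.008154
W = 10·10.4·(0.048113 − 0.008154) = 4.1556 kWh/t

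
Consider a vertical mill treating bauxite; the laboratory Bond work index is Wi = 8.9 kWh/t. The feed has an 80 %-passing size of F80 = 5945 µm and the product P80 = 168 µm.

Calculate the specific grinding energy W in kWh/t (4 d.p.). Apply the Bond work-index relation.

W = 10 Wi / √P80 − 10 Wi / √F80
1/√168 = 0.077152;  1/√5945 = 0.012970
W = 10·8.9·(0.077152 − 0.012970) = 5.7122 kWh/t

W = 5.7122 kWh/t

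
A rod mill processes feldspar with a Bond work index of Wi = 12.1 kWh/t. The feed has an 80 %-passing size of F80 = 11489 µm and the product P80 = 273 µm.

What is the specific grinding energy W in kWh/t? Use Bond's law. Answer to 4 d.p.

W = 6.1944 kWh/t

W = 10 Wi (P80^-0.5 − F80^-0.5)
1/√273 = 0.060523;  1/√11489 = 0.009330
W = 10·12.1·(0.060523 − 0.009330) = 6.1944 kWh/t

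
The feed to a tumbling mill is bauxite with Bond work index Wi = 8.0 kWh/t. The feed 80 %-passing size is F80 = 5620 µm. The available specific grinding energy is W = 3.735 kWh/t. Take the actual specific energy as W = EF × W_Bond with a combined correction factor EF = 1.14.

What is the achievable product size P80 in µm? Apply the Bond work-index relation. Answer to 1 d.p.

P80 = 339.2 µm

W = 10 Wi (P80^-0.5 − F80^-0.5)
W_Bond = W / EF = 3.735 / 1.14 = 3.2763 kWh/t
1/√P80 = 1/√F80 + W_Bond/(10·Wi)
  = 3.2763/(10·8.0) + 1/√5620 = 0.040954 + 0.013339 = 0.054293
P80 = (1/0.054293)² = 18.4185² = 339.24 µm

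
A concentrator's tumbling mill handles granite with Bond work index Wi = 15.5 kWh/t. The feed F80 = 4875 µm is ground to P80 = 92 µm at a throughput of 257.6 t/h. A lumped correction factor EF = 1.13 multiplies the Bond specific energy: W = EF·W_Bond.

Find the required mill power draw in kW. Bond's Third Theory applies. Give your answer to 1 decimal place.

P = 4057.7 kW

W_Bond = 10·Wi·(1/√P₈₀ − 1/√F₈₀)
W = 10·15.5·(1/√92 − 1/√4875) = 10·15.5·(0.089935) = 13.9399 kWh/t
W_actual = 1.13 × 13.9399 = 15.7521 kWh/t
P_mill = W·ṁ = 15.7521·257.6 = 4057.7 kW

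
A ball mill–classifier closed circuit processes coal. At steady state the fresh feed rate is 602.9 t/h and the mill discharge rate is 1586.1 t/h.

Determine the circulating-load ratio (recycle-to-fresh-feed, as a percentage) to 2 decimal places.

M = F + R at steady state, so:
R = M − F = 1586.1 − 602.9 = 983.2 t/h
CL = 100·R/F = 100·983.2/602.9 = 163.08 %

CL = 163.08 %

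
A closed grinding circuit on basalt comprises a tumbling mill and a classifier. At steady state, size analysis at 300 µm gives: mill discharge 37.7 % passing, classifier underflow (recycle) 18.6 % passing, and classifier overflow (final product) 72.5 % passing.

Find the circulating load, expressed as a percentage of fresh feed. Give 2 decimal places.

CL = 182.20 %

Balance %-passing 300 µm (r = R/F):
Fd + Rd = Ru + Fo ⇒ R/F = (o−d)/(d−u)
r = (72.5 − 37.7)/(37.7 − 18.6) = 34.8/19.1 = 1.8220
CL = 100·r = 182.20 %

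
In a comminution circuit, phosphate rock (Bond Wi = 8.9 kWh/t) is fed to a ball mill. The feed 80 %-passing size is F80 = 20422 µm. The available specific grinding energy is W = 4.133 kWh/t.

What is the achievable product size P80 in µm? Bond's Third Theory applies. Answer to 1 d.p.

P80 = 350.2 µm

Bond:  W = 10 Wi (1/√P − 1/√F)
P80^-0.5 = F80^-0.5 + W/(10 Wi)
  = 4.1330/(10·8.9) + 1/√20422 = 0.046438 + 0.006998 = 0.053436
P80 = (1/0.053436)² = 18.7140² = 350.22 µm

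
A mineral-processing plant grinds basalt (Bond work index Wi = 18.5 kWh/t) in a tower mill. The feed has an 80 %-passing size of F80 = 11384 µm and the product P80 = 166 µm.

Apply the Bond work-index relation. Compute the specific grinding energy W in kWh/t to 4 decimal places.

W = 12.6249 kWh/t

Bond: W = 10·Wi·(1/√P80 − 1/√F80)
1/√166 = 0.077615;  1/√11384 = 0.009372
W = 10·18.5·(0.077615 − 0.009372) = 12.6249 kWh/t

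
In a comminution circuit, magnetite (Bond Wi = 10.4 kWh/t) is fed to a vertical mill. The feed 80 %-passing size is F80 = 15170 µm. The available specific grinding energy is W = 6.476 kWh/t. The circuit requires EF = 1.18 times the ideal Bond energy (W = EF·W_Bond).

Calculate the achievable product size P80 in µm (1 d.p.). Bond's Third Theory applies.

P80 = 269.7 µm

W_Bond = 10·Wi·(1/√P₈₀ − 1/√F₈₀)
W_Bond = W / EF = 6.476 / 1.18 = 5.4881 kWh/t
⇒ 1/√P80 = W_Bond/(10 Wi) + 1/√F80
  = 5.4881/(10·10.4) + 1/√15170 = 0.052771 + 0.008119 = 0.060890
P80 = (1/0.060890)² = 16.4232² = 269.72 µm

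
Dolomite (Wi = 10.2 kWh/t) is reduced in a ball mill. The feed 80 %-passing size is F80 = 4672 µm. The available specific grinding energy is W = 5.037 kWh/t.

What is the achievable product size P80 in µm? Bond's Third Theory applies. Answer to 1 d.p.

Bond: W = 10·Wi·(1/√P80 − 1/√F80)
1/√P80 = 1/√F80 + W/(10·Wi)
  = 5.0370/(10·10.2) + 1/√4672 = 0.049382 + 0.014630 = 0.064012
P80 = (1/0.064012)² = 15.6219² = 244.05 µm

P80 = 244.0 µm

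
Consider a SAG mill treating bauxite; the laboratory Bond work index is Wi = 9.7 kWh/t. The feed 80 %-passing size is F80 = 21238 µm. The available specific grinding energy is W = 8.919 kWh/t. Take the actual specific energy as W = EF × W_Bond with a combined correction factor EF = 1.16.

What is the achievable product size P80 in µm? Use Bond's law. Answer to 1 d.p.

W = 10 Wi (P80^-0.5 − F80^-0.5)
W_Bond = W / EF = 8.919 / 1.16 = 7.6888 kWh/t
P80^(−½) = W_Bond/(10 Wi) + F80^(−½)
  = 7.6888/(10·9.7) + 1/√21238 = 0.079266 + 0.006862 = 0.086128
P80 = (1/0.086128)² = 11.6107² = 134.81 µm

P80 = 134.8 µm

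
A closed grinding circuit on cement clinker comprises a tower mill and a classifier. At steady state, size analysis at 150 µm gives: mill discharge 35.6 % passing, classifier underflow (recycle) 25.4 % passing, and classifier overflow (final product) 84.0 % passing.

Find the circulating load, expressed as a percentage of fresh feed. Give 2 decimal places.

Two-product formula at 150 µm:
Fd + Rd = Ru + Fo ⇒ R/F = (o−d)/(d−u)
r = (84.0 − 35.6)/(35.6 − 25.4) = 48.4/10.2 = 4.7451
CL = 100·r = 474.51 %

CL = 474.51 %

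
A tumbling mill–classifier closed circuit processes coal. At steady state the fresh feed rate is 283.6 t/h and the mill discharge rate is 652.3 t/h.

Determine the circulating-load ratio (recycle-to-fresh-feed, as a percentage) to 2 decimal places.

Steady state: M = F + R.
R = M − F = 652.3 − 283.6 = 368.7 t/h
CL = 100·R/F = 100·368.7/283.6 = 130.01 %

CL = 130.01 %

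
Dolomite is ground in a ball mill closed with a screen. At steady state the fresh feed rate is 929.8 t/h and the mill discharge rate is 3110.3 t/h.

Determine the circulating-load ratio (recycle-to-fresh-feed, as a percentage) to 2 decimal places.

CL = 234.51 %

M = F + R at steady state, so:
R = M − F = 3110.3 − 929.8 = 2180.5 t/h
CL = 100·R/F = 100·2180.5/929.8 = 234.51 %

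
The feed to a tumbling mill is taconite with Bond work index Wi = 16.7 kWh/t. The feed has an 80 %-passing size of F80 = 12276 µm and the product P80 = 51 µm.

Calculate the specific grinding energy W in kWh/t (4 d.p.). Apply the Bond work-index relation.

Bond:  W = 10 Wi (1/√P − 1/√F)
1/√51 = 0.140028;  1/√12276 = 0.009026
W = 10·16.7·(0.140028 − 0.009026) = 21.8774 kWh/t

W = 21.8774 kWh/t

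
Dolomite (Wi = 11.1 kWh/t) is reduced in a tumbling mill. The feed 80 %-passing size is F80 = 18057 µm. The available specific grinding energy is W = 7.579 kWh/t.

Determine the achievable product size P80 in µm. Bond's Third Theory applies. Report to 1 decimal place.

P80 = 174.4 µm

W = 10 Wi (P80^-0.5 − F80^-0.5)
P80^(−½) = W/(10 Wi) + F80^(−½)
  = 7.5790/(10·11.1) + 1/√18057 = 0.068279 + 0.007442 = 0.075721
P80 = (1/0.075721)² = 13.2064² = 174.41 µm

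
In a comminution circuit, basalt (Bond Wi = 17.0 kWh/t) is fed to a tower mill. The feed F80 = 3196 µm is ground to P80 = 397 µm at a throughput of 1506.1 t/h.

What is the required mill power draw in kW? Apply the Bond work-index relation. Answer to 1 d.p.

P = 8321.2 kW

W = 10 Wi / √P80 − 10 Wi / √F80
W = 10·17.0·(1/√397 − 1/√3196) = 10·17.0·(0.032500) = 5.5250 kWh/t
P_mill = W·ṁ = 5.5250·1506.1 = 8321.2 kW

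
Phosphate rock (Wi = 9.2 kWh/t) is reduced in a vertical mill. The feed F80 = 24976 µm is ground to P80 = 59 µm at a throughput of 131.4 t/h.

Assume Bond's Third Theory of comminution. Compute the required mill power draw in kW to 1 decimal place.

W_Bond = 10·Wi·(1/√P₈₀ − 1/√F₈₀)
W = 10·9.2·(1/√59 − 1/√24976) = 10·9.2·(0.123861) = 11.3952 kWh/t
Power = W × throughput = 11.3952 kWh/t × 131.4 t/h = 1497.3 kW

P = 1497.3 kW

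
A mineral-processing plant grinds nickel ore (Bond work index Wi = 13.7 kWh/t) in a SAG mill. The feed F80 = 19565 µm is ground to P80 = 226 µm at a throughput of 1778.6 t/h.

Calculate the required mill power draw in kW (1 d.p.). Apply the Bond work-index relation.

P = 14466.5 kW

Bond: W = 10·Wi·(1/√P80 − 1/√F80)
W = 10·13.7·(1/√226 − 1/√19565) = 10·13.7·(0.059370) = 8.1337 kWh/t
Power = W × throughput = 8.1337 kWh/t × 1778.6 t/h = 14466.5 kW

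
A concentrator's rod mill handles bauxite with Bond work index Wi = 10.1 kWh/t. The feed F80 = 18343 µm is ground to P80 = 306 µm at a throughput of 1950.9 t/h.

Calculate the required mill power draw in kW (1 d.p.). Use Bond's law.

W = 10 Wi (P80^-0.5 − F80^-0.5)
W = 10·10.1·(1/√306 − 1/√18343) = 10·10.1·(0.049783) = 5.0280 kWh/t
P = W·T = 5.0280·1950.9 = 9809.2 kW

P = 9809.2 kW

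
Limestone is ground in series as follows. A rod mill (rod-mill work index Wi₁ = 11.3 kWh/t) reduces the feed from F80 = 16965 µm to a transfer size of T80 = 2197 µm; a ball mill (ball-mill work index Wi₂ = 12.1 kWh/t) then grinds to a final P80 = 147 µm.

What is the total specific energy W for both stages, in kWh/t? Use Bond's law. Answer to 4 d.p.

W = 10·Wi·(P80^(-½) − F80^(-½))
Stage 1 (16965→2197 µm, Wi₁=11.3): W₁ = 10·11.3·(0.021335 − 0.007678) = 1.5432 kWh/t
Stage 2 (2197→147 µm, Wi₂=12.1): W₂ = 10·12.1·(0.082479 − 0.021335) = 7.3984 kWh/t
W = W₁ + W₂ = 1.5432 + 7.3984 = 8.9417 kWh/t

W = 8.9417 kWh/t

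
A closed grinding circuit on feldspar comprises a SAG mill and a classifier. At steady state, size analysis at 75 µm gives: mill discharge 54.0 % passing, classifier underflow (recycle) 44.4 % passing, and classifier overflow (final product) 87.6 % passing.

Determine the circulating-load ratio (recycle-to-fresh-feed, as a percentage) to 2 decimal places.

CL = 350.00 %

Mass balance on the −75 µm fraction:
r = (o − d)/(d − u)
r = (87.6 − 54.0)/(54.0 − 44.4) = 33.6/9.6 = 3.5000
CL = 100·r = 350.00 %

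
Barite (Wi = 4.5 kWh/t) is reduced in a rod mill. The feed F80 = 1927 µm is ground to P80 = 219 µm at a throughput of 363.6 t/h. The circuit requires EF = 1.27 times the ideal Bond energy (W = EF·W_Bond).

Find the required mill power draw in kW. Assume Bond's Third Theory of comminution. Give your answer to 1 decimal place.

P = 930.8 kW

W = 10 Wi (P80^-0.5 − F80^-0.5)
W = 10·4.5·(1/√219 − 1/√1927) = 10·4.5·(0.044793) = 2.0157 kWh/t
W_actual = 1.27 × 2.0157 = 2.5599 kWh/t
P_mill = W·ṁ = 2.5599·363.6 = 930.8 kW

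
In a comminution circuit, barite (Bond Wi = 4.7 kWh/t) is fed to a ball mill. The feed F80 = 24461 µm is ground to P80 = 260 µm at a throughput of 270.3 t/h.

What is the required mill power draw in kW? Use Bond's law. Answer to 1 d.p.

W = 10·Wi·[P80^(−½) − F80^(−½)]
W = 10·4.7·(1/√260 − 1/√24461) = 10·4.7·(0.055624) = 2.6143 kWh/t
P_mill = W·ṁ = 2.6143·270.3 = 706.6 kW

P = 706.6 kW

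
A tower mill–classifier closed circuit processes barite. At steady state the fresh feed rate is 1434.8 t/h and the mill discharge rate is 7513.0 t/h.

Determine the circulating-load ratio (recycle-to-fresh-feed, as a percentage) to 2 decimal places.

CL = 423.63 %

Mill node: discharge = fresh + recycle.
R = M − F = 7513.0 − 1434.8 = 6078.2 t/h
CL = 100·R/F = 100·6078.2/1434.8 = 423.63 %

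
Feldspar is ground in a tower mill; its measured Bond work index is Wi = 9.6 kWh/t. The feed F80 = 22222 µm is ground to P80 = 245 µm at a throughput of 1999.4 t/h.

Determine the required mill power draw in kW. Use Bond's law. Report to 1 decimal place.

P = 10975.2 kW

Bond: W = 10·Wi·(1/√P80 − 1/√F80)
W = 10·9.6·(1/√245 − 1/√22222) = 10·9.6·(0.057179) = 5.4892 kWh/t
Power = W × throughput = 5.4892 kWh/t × 1999.4 t/h = 10975.2 kW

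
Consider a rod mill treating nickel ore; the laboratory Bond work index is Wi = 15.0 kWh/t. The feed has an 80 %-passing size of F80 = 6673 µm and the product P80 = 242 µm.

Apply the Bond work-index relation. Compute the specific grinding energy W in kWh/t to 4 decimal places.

W = 10 Wi (P80^-0.5 − F80^-0.5)
1/√242 = 0.064282;  1/√6673 = 0.012242
W = 10·15.0·(0.064282 − 0.012242) = 7.8061 kWh/t

W = 7.8061 kWh/t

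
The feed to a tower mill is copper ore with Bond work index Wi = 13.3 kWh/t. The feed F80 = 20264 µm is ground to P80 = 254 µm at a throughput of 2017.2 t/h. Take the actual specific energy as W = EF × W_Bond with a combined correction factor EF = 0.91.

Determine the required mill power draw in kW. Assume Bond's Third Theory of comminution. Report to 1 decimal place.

P = 13603.8 kW

W = 10 Wi (P80^-0.5 − F80^-0.5)
W = 10·13.3·(1/√254 − 1/√20264) = 10·13.3·(0.055721) = 7.4109 kWh/t
Apply correction: 7.4109 × 0.91 = 6.7439 kWh/t
Power = W × throughput = 6.7439 kWh/t × 2017.2 t/h = 13603.8 kW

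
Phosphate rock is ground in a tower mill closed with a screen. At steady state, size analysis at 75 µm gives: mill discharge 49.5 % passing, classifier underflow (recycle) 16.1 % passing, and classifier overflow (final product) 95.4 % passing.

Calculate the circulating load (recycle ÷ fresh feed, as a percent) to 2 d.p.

Two-product formula at 75 µm:
r = (o − d)/(d − u)
r = (95.4 − 49.5)/(49.5 − 16.1) = 45.9/33.4 = 1.3743
CL = 100·r = 137.43 %

CL = 137.43 %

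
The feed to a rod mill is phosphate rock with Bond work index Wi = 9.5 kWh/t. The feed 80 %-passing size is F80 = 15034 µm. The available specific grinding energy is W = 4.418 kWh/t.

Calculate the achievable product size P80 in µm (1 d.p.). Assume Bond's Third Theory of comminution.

W = 10 Wi (1/√P80 − 1/√F80)  [Bond]
P80^(−½) = W/(10 Wi) + F80^(−½)
  = 4.4180/(10·9.5) + 1/√15034 = 0.046505 + 0.008156 = 0.054661
P80 = (1/0.054661)² = 18.2946² = 334.69 µm

P80 = 334.7 µm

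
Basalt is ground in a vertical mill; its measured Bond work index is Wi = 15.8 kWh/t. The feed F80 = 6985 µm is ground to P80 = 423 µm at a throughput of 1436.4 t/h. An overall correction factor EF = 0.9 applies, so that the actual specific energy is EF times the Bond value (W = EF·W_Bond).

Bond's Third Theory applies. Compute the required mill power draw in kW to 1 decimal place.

W = 10 Wi (P80^-0.5 − F80^-0.5)
W = 10·15.8·(1/√423 − 1/√6985) = 10·15.8·(0.036657) = 5.7917 kWh/t
W_actual = 0.9 × 5.7917 = 5.2126 kWh/t
P_mill = W·ṁ = 5.2126·1436.4 = 7487.3 kW

P = 7487.3 kW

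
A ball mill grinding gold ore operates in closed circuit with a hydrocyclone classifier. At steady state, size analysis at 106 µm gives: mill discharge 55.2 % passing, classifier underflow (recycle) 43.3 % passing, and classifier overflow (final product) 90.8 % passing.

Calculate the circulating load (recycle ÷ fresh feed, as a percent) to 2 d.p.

CL = 299.16 %

Let r = R/F. Size balance at 106 µm:
d + r·d = r·u + o → r(d−u) = o−d
r = (90.8 − 55.2)/(55.2 − 43.3) = 35.6/11.9 = 2.9916
CL = 100·r = 299.16 %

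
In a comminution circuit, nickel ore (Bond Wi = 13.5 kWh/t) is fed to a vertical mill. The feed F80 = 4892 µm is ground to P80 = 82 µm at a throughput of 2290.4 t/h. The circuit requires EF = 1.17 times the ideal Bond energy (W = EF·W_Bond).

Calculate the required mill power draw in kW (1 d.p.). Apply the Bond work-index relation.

P = 34778.3 kW

W_Bond = 10·Wi·(1/√P₈₀ − 1/√F₈₀)
W = 10·13.5·(1/√82 − 1/√4892) = 10·13.5·(0.096134) = 12.9781 kWh/t
Corrected W = EF·W_Bond = 1.17·12.9781 = 15.1844 kWh/t
Power = W × throughput = 15.1844 kWh/t × 2290.4 t/h = 34778.3 kW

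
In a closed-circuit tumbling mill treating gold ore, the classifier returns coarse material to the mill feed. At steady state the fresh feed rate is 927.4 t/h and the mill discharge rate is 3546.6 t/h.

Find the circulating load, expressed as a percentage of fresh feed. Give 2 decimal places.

CL = 282.42 %

Mill node: discharge = fresh + recycle.
R = M − F = 3546.6 − 927.4 = 2619.2 t/h
CL = 100·R/F = 100·2619.2/927.4 = 282.42 %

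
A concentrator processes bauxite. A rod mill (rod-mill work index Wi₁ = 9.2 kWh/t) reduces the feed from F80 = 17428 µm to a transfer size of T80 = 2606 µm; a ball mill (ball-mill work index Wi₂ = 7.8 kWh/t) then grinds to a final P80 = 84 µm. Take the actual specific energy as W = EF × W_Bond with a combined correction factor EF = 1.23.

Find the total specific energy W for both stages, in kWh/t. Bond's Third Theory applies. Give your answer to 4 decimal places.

W = 9.9481 kWh/t

Bond:  W = 10 Wi (1/√P − 1/√F)
Stage 1 (17428→2606 µm, Wi₁=9.2): W₁ = 10·9.2·(0.019589 − 0.007575) = 1.1053 kWh/t
Stage 2 (2606→84 µm, Wi₂=7.8): W₂ = 10·7.8·(0.109109 − 0.019589) = 6.9826 kWh/t
W = W₁ + W₂ = 1.1053 + 6.9826 = 8.0879 kWh/t
Corrected W = EF·W_Bond = 1.23·8.0879 = 9.9481 kWh/t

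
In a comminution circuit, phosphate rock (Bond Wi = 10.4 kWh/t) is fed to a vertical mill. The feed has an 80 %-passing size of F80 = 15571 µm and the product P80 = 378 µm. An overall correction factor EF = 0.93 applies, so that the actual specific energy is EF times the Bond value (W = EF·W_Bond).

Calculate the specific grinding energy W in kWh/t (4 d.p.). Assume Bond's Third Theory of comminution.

W = 10 Wi / √P80 − 10 Wi / √F80
1/√378 = 0.051434;  1/√15571 = 0.008014
W = 10·10.4·(0.051434 − 0.008014) = 4.5157 kWh/t
W_actual = 0.93 × 4.5157 = 4.1996 kWh/t

W = 4.1996 kWh/t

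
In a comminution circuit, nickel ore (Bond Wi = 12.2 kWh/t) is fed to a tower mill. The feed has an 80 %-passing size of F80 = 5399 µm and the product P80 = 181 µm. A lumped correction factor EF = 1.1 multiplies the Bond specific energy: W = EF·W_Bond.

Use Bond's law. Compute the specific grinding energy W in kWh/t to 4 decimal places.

W = 8.1486 kWh/t

W = 10·Wi·[P80^(−½) − F80^(−½)]
1/√181 = 0.074329;  1/√5399 = 0.013610
W = 10·12.2·(0.074329 − 0.013610) = 7.4078 kWh/t
Apply correction: 7.4078 × 1.1 = 8.1486 kWh/t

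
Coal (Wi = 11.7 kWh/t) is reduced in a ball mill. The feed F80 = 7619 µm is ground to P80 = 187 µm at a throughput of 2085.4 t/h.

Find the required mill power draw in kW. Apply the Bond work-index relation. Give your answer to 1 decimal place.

W = 10 Wi (P80^-0.5 − F80^-0.5)
W = 10·11.7·(1/√187 − 1/√7619) = 10·11.7·(0.061671) = 7.2155 kWh/t
P_mill = W·ṁ = 7.2155·2085.4 = 15047.2 kW

P = 15047.2 kW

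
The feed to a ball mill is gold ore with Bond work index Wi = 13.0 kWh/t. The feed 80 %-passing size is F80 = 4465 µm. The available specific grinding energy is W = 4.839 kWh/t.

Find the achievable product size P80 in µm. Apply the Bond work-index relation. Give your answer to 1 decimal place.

P80 = 367.2 µm

W = 10 Wi / √P80 − 10 Wi / √F80
P80^-0.5 = F80^-0.5 + W/(10 Wi)
  = 4.8390/(10·13.0) + 1/√4465 = 0.037223 + 0.014965 = 0.052189
P80 = (1/0.052189)² = 19.1613² = 367.16 µm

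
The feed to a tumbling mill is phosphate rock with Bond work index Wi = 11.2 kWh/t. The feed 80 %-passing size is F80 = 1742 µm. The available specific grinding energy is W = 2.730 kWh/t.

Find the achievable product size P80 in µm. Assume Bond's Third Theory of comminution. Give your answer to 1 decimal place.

W = 10 Wi (P80^-0.5 − F80^-0.5)
P80^(−½) = W/(10 Wi) + F80^(−½)
  = 2.7300/(10·11.2) + 1/√1742 = 0.024375 + 0.023959 = 0.048334
P80 = (1/0.048334)² = 20.6892² = 428.04 µm

P80 = 428.0 µm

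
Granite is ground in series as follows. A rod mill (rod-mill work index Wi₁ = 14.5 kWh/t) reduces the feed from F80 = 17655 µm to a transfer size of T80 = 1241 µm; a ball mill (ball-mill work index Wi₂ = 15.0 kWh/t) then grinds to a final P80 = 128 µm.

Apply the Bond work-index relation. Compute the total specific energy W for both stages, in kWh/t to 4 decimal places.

W = 12.0250 kWh/t

W = 10·Wi·[P80^(−½) − F80^(−½)]
Stage 1 (17655→1241 µm, Wi₁=14.5): W₁ = 10·14.5·(0.028387 − 0.007526) = 3.0248 kWh/t
Stage 2 (1241→128 µm, Wi₂=15.0): W₂ = 10·15.0·(0.088388 − 0.028387) = 9.0003 kWh/t
W = W₁ + W₂ = 3.0248 + 9.0003 = 12.0250 kWh/t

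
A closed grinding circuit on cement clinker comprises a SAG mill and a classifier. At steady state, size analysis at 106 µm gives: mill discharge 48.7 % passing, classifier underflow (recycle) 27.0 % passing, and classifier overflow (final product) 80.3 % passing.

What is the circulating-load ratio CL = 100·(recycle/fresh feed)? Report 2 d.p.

Balance %-passing 106 µm (r = R/F):
(1+r)d = ru + o → r = (o−d)/(d−u)
r = (80.3 − 48.7)/(48.7 − 27.0) = 31.6/21.7 = 1.4562
CL = 100·r = 145.62 %

CL = 145.62 %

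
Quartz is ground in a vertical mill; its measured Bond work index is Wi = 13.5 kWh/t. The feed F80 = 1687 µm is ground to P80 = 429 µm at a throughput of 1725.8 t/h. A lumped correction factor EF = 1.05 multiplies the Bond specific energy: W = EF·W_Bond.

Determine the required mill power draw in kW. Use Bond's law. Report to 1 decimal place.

W = 10 Wi (P80^-0.5 − F80^-0.5)
W = 10·13.5·(1/√429 − 1/√1687) = 10·13.5·(0.023934) = 3.2310 kWh/t
With EF = 1.05: W = 3.2310·1.05 = 3.3926 kWh/t
P = W·T = 3.3926·1725.8 = 5854.9 kW

P = 5854.9 kW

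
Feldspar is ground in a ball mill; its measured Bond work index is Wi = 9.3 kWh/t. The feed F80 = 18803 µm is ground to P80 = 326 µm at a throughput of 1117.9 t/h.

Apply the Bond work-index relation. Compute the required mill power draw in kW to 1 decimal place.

P = 4999.9 kW

W = 10 Wi / √P80 − 10 Wi / √F80
W = 10·9.3·(1/√326 − 1/√18803) = 10·9.3·(0.048092) = 4.4726 kWh/t
Power = W × throughput = 4.4726 kWh/t × 1117.9 t/h = 4999.9 kW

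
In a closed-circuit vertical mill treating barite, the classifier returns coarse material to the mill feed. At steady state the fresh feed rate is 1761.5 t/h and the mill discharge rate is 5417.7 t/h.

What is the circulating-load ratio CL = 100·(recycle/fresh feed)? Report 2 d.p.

CL = 207.56 %

Mill node: discharge = fresh + recycle.
R = M − F = 5417.7 − 1761.5 = 3656.2 t/h
CL = 100·R/F = 100·3656.2/1761.5 = 207.56 %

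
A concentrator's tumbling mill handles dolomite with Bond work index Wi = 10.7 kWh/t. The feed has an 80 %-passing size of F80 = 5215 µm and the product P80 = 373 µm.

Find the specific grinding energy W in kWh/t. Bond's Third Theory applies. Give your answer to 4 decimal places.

W = 10·Wi·(P80^(-½) − F80^(-½))
1/√373 = 0.051778;  1/√5215 = 0.013848
W = 10·10.7·(0.051778 − 0.013848) = 4.0586 kWh/t

W = 4.0586 kWh/t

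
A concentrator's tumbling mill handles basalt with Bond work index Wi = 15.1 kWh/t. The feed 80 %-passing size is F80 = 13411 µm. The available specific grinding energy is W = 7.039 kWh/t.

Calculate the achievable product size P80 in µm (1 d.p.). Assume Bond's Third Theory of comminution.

P80 = 327.6 µm

W = 10 Wi (1/√P80 − 1/√F80)  [Bond]
P80^(−½) = W/(10 Wi) + F80^(−½)
  = 7.0390/(10·15.1) + 1/√13411 = 0.046616 + 0.008635 = 0.055251
P80 = (1/0.055251)² = 18.0992² = 327.58 µm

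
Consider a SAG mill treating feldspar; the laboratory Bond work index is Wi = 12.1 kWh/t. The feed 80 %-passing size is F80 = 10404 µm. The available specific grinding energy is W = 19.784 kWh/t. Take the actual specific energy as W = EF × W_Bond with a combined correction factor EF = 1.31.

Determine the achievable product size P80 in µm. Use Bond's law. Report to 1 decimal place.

W_Bond = 10·Wi·(1/√P₈₀ − 1/√F₈₀)
W_Bond = W / EF = 19.784 / 1.31 = 15.1023 kWh/t
⇒ 1/√P80 = W_Bond/(10·Wi) + 1/√F80
  = 15.1023/(10·12.1) + 1/√10404 = 0.124812 + 0.009804 = 0.134616
P80 = (1/0.134616)² = 7.4285² = 55.18 µm

P80 = 55.2 µm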